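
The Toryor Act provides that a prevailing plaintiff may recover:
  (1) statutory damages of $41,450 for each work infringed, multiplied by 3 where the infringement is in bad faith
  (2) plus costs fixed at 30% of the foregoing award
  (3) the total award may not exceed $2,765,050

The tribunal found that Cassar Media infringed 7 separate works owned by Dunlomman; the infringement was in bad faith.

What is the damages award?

$1,131,585

Statutory damages: 7 × $41,450 = $290,150
Trebled: 3 × $290,150 = $870,450
Costs: 30% of $870,450 = $261,135
Award plus costs: $870,450 + $261,135 = $1,131,585
Cap at $2,765,050: $1,131,585 is within the cap, no reduction.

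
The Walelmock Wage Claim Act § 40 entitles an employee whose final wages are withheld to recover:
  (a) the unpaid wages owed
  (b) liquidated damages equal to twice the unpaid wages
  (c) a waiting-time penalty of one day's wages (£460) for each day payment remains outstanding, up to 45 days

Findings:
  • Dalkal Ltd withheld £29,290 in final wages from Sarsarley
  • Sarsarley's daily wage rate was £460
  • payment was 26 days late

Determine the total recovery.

Doubled: 2 × £29,290 = £58,580
Penalty days: min(26, 45) = 26
Waiting-time penalty: 26 × £460 = £11,960
Total award: £29,290 + £58,580 + £11,960 = £99,830

£99,830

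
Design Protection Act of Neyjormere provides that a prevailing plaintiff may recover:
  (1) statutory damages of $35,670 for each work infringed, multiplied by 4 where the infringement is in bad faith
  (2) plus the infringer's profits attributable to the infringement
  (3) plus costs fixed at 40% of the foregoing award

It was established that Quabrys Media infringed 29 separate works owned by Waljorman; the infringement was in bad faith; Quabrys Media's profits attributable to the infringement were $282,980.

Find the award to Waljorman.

$6,188,980

Statutory damages: 29 × $35,670 = $1,034,430
Multiplied by 4: 4 × $1,034,430 = $4,137,720
Combined award: $4,137,720 + $282,980 = $4,420,700
Costs: 40% of $4,420,700 = $1,768,280
Award plus costs: $4,420,700 + $1,768,280 = $6,188,980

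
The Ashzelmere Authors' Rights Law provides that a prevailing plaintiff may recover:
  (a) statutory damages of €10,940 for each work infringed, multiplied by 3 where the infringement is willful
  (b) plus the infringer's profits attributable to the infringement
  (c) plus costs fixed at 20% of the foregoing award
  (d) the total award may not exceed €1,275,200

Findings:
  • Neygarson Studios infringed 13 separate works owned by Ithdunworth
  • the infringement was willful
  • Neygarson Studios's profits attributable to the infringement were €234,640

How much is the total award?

Statutory damages: 13 × €10,940 = €142,220
Trebled: 3 × €142,220 = €426,660
Combined award: €426,660 + €234,640 = €661,300
Costs: 20% of €661,300 = €132,260
Award plus costs: €661,300 + €132,260 = €793,560
Cap at €1,275,200: €793,560 is within the cap, no reduction.

€793,560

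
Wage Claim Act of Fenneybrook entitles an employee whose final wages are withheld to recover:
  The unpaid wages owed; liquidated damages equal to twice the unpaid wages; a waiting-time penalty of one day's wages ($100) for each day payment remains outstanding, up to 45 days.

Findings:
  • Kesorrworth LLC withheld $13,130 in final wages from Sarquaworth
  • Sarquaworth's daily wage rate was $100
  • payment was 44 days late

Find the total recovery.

$43,790

Doubled: 2 × $13,130 = $26,260
Penalty days: min(44, 45) = 44
Waiting-time penalty: 44 × $100 = $4,400
Total award: $13,130 + $26,260 + $4,400 = $43,790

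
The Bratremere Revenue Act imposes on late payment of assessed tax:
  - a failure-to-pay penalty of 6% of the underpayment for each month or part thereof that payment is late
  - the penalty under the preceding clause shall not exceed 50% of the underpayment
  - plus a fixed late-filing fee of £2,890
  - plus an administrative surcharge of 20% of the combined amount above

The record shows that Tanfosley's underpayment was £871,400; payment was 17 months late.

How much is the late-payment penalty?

Accrued rate: 6% × 17 = 102%, capped at 50% → 50%
Failure-to-pay penalty: 50% of £871,400 = £435,700
Penalty before surcharge: £435,700 + £2,890 = £438,590
Administrative surcharge: 20% of £438,590 = £87,718
Total penalty: £438,590 + £87,718 = £526,308

£526,308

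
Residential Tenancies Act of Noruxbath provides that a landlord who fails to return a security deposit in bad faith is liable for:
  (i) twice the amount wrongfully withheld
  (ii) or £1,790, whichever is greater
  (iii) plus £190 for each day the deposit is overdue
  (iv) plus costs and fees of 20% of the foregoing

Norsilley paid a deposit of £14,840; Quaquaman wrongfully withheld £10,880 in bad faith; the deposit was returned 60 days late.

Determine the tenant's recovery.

Doubled: 2 × £10,880 = £21,760
Minimum £1,790: £21,760 meets the minimum, no increase.
Late-return penalty: 60 × £190 = £11,400
Damages plus late penalty: £21,760 + £11,400 = £33,160
Costs and fees: 20% of £33,160 = £6,632
Total recovery: £33,160 + £6,632 = £39,792

£39,792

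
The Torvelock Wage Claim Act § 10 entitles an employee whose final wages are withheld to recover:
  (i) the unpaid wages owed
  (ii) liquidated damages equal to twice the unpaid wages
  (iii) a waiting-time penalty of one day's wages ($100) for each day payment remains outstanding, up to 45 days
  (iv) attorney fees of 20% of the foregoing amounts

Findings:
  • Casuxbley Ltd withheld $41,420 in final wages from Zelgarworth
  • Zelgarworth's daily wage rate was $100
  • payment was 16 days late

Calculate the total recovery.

$151,032

Doubled: 2 × $41,420 = $82,840
Penalty days: min(16, 45) = 16
Waiting-time penalty: 16 × $100 = $1,600
Subtotal: $41,420 + $82,840 + $1,600 = $125,860
Attorney fees: 20% of $125,860 = $25,172
Total award: $125,860 + $25,172 = $151,032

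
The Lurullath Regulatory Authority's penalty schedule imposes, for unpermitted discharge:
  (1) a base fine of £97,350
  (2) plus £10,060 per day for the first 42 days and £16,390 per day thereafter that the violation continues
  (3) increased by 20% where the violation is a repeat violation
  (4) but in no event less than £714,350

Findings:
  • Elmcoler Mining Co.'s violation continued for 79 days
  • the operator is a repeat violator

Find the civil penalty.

First 42 days: 42 × £10,060 = £422,520
Remaining days: (79 − 42) × £16,390 = £606,430
Per-day component: £422,520 + £606,430 = £1,028,950
Base plus per-day: £97,350 + £1,028,950 = £1,126,300
Enhancement: 20% of £1,126,300 = £225,260
Enhanced fine: £1,126,300 + £225,260 = £1,351,560
Minimum £714,350: £1,351,560 meets the minimum, no increase.

£1,351,560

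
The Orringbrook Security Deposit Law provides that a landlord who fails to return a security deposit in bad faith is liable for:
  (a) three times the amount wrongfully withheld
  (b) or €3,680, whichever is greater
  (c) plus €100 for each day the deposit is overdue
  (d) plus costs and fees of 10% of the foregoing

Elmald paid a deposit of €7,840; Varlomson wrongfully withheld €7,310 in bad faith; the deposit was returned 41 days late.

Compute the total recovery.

Recovery: €28,633

Trebled: 3 × €7,310 = €21,930
Minimum €3,680: €21,930 meets the minimum, no increase.
Late-return penalty: 41 × €100 = €4,100
Damages plus late penalty: €21,930 + €4,100 = €26,030
Costs and fees: 10% of €26,030 = €2,603
Total recovery: €26,030 + €2,603 = €28,633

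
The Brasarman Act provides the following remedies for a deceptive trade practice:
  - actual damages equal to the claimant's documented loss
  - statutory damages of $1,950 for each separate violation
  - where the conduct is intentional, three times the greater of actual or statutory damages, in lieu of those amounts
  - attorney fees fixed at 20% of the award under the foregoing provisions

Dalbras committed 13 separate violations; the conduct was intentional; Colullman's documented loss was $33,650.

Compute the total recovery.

$121,140

Statutory damages: 13 × $1,950 = $25,350
Greater of actual damages ($33,650) or statutory damages ($25,350): $33,650
Trebled: 3 × $33,650 = $100,950
Attorney fees: 20% of $100,950 = $20,190
Total recovery: $100,950 + $20,190 = $121,140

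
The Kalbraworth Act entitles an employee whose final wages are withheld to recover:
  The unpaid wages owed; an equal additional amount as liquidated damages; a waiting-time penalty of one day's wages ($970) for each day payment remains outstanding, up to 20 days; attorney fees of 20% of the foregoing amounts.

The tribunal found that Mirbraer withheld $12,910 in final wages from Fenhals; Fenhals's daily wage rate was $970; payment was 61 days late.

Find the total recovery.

Liquidated damages (equal amount): $12,910
Penalty days: min(61, 20) = 20
Waiting-time penalty: 20 × $970 = $19,400
Subtotal: $12,910 + $12,910 + $19,400 = $45,220
Attorney fees: 20% of $45,220 = $9,044
Total award: $45,220 + $9,044 = $54,264

$54,264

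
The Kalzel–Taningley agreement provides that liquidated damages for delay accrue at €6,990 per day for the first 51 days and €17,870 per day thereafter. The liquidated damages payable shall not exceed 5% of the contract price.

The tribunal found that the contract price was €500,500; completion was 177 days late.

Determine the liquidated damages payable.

Liquidated damages: €25,025

First 51 days: 51 × €6,990 = €356,490
Remaining days: (177 − 51) × €17,870 = €2,251,620
Accrued per-day damages: €356,490 + €2,251,620 = €2,608,110
Cap: 5% of €500,500 = €25,025
Cap at €25,025: €2,608,110 exceeds the cap → €25,025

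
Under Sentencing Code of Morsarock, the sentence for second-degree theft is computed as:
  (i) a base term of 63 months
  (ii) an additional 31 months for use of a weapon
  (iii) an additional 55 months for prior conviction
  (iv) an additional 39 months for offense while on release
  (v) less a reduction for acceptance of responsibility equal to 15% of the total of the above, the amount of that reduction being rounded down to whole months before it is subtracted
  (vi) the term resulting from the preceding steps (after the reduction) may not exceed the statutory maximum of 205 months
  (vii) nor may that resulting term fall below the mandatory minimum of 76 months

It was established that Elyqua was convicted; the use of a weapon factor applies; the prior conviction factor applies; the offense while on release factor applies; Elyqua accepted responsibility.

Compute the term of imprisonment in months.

Use of a weapon enhancement: +31 months
Prior conviction enhancement: +55 months
Offense while on release enhancement: +39 months
Adjusted term: 63 months + 31 months + 55 months + 39 months = 188 months
Acceptance of responsibility reduction: 15% of 188 months = 28 months (rounded down)
After reduction: 188 − 28 = 160 months
Cap at 205 months: 160 months is within the cap, no reduction.
Minimum 76 months: 160 months meets the minimum, no increase.

160 months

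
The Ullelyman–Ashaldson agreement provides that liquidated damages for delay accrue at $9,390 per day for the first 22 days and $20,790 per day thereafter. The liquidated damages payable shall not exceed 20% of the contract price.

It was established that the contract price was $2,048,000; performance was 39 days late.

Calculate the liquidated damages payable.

$409,600

First 22 days: 22 × $9,390 = $206,580
Remaining days: (39 − 22) × $20,790 = $353,430
Accrued per-day damages: $206,580 + $353,430 = $560,010
Cap: 20% of $2,048,000 = $409,600
Cap at $409,600: $560,010 exceeds the cap → $409,600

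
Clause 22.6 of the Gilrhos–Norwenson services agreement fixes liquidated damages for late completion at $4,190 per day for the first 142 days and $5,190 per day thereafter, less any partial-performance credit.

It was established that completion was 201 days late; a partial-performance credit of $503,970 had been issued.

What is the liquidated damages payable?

First 142 days: 142 × $4,190 = $594,980
Remaining days: (201 − 142) × $5,190 = $306,210
Accrued per-day damages: $594,980 + $306,210 = $901,190
Less partial-performance credit: $901,190 − $503,970 = $397,220

$397,220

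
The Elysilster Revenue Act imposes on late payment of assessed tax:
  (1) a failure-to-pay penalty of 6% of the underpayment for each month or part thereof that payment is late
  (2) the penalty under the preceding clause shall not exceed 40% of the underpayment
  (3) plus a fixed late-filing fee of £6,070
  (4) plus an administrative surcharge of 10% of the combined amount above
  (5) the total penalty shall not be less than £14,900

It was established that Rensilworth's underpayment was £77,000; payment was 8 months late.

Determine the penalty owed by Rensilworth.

Accrued rate: 6% × 8 = 48%, capped at 40% → 40%
Failure-to-pay penalty: 40% of £77,000 = £30,800
Penalty before surcharge: £30,800 + £6,070 = £36,870
Administrative surcharge: 10% of £36,870 = £3,687
Total penalty: £36,870 + £3,687 = £40,557
Minimum £14,900: £40,557 meets the minimum, no increase.

£40,557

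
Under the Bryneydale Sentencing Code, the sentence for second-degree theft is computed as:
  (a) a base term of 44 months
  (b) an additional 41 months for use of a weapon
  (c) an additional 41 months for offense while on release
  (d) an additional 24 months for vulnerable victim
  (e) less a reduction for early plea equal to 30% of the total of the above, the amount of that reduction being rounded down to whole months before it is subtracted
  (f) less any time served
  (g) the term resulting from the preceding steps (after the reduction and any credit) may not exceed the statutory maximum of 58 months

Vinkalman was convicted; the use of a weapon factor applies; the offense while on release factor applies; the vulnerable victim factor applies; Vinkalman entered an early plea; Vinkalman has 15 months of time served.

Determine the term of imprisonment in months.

58 months

Use of a weapon enhancement: +41 months
Offense while on release enhancement: +41 months
Vulnerable victim enhancement: +24 months
Adjusted term: 44 months + 41 months + 41 months + 24 months = 150 months
Early plea reduction: 30% of 150 months = 45 months (rounded down)
After reduction: 150 − 45 = 105 months
Less time served: 105 months − 15 months = 90 months
Cap at 58 months: 90 months exceeds the cap → 58 months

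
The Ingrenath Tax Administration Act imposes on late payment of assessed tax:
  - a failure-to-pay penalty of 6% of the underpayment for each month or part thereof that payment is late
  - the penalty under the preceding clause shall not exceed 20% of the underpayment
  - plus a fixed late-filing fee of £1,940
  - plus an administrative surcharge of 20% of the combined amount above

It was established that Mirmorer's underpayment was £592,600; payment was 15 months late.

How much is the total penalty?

Accrued rate: 6% × 15 = 90%, capped at 20% → 20%
Failure-to-pay penalty: 20% of £592,600 = £118,520
Penalty before surcharge: £118,520 + £1,940 = £120,460
Administrative surcharge: 20% of £120,460 = £24,092
Total penalty: £120,460 + £24,092 = £144,552

£144,552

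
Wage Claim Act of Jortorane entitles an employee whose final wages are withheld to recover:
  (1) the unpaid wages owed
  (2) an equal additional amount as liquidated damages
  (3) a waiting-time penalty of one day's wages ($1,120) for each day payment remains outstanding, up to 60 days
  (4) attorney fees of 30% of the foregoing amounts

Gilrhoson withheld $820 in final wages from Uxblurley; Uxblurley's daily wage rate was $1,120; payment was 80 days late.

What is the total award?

Liquidated damages (equal amount): $820
Penalty days: min(80, 60) = 60
Waiting-time penalty: 60 × $1,120 = $67,200
Subtotal: $820 + $820 + $67,200 = $68,840
Attorney fees: 30% of $68,840 = $20,652
Total award: $68,840 + $20,652 = $89,492

$89,492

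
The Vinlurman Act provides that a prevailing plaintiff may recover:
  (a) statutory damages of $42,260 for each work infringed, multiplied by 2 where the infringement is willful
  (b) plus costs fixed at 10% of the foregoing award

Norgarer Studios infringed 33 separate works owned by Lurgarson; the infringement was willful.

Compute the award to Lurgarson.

Statutory damages: 33 × $42,260 = $1,394,580
Doubled: 2 × $1,394,580 = $2,789,160
Costs: 10% of $2,789,160 = $278,916
Award plus costs: $2,789,160 + $278,916 = $3,068,076

$3,068,076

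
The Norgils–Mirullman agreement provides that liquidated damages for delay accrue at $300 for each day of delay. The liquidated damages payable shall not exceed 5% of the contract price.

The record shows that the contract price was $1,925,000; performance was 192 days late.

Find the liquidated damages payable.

$57,600

Per-day damages: 192 × $300 = $57,600
Cap: 5% of $1,925,000 = $96,250
Cap at $96,250: $57,600 is within the cap, no reduction.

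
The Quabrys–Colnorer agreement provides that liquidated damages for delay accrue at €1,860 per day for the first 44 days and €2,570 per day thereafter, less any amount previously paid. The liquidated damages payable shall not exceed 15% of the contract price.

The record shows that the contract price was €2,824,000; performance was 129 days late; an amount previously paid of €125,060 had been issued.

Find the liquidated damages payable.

First 44 days: 44 × €1,860 = €81,840
Remaining days: (129 − 44) × €2,570 = €218,450
Accrued per-day damages: €81,840 + €218,450 = €300,290
Less amount previously paid: €300,290 − €125,060 = €175,230
Cap: 15% of €2,824,000 = €423,600
Cap at €423,600: €175,230 is within the cap, no reduction.

€175,230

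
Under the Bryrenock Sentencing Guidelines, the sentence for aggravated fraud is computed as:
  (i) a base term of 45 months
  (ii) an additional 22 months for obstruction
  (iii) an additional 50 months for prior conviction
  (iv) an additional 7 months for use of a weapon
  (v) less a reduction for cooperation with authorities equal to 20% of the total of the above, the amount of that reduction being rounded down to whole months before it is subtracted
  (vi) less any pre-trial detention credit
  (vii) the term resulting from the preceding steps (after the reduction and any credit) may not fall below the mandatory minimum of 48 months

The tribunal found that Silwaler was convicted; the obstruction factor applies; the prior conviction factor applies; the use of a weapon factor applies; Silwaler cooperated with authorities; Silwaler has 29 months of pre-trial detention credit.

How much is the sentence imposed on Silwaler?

71 months

Obstruction enhancement: +22 months
Prior conviction enhancement: +50 months
Use of a weapon enhancement: +7 months
Adjusted term: 45 months + 22 months + 50 months + 7 months = 124 months
Cooperation with authorities reduction: 20% of 124 months = 24 months (rounded down)
After reduction: 124 − 24 = 100 months
Less pre-trial detention credit: 100 months − 29 months = 71 months
Minimum 48 months: 71 months meets the minimum, no increase.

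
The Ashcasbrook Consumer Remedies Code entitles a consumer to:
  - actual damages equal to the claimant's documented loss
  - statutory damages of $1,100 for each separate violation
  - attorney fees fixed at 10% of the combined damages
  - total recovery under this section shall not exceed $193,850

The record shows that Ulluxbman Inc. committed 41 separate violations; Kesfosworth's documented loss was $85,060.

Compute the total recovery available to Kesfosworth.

Total recovery: $143,176

Statutory damages: 41 × $1,100 = $45,100
Combined damages: $85,060 + $45,100 = $130,160
Attorney fees: 10% of $130,160 = $13,016
Total before cap: $130,160 + $13,016 = $143,176
Cap at $193,850: $143,176 is within the cap, no reduction.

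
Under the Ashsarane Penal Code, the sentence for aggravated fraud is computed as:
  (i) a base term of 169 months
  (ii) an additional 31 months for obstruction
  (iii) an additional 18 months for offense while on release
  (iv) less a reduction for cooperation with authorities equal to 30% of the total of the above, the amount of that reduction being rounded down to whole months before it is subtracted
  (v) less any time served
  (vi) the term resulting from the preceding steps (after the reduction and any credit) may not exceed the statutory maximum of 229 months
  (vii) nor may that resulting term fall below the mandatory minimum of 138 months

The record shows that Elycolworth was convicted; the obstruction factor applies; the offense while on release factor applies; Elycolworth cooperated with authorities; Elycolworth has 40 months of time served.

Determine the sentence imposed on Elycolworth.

138 months

Obstruction enhancement: +31 months
Offense while on release enhancement: +18 months
Adjusted term: 169 months + 31 months + 18 months = 218 months
Cooperation with authorities reduction: 30% of 218 months = 65 months (rounded down)
After reduction: 218 − 65 = 153 months
Less time served: 153 months − 40 months = 113 months
Cap at 229 months: 113 months is within the cap, no reduction.
Minimum 138 months: 113 months is below the minimum → 138 months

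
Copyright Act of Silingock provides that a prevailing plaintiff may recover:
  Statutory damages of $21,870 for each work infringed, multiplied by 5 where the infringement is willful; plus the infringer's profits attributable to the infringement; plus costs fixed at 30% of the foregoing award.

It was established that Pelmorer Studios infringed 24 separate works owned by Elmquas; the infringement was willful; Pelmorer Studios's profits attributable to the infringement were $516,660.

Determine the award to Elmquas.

Statutory damages: 24 × $21,870 = $524,880
Multiplied by 5: 5 × $524,880 = $2,624,400
Combined award: $2,624,400 + $516,660 = $3,141,060
Costs: 30% of $3,141,060 = $942,318
Award plus costs: $3,141,060 + $942,318 = $4,083,378

$4,083,378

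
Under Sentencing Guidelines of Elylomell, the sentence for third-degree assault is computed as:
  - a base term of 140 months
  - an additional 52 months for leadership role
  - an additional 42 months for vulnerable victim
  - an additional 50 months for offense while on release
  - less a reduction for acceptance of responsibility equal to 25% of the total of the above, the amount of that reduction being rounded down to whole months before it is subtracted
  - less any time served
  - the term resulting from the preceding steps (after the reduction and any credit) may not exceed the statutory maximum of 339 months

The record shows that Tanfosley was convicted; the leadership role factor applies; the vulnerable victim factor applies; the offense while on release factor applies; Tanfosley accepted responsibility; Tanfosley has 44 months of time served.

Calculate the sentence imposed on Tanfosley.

Leadership role enhancement: +52 months
Vulnerable victim enhancement: +42 months
Offense while on release enhancement: +50 months
Adjusted term: 140 months + 52 months + 42 months + 50 months = 284 months
Acceptance of responsibility reduction: 25% of 284 months = 71 months (rounded down)
After reduction: 284 − 71 = 213 months
Less time served: 213 months − 44 months = 169 months
Cap at 339 months: 169 months is within the cap, no reduction.

169 months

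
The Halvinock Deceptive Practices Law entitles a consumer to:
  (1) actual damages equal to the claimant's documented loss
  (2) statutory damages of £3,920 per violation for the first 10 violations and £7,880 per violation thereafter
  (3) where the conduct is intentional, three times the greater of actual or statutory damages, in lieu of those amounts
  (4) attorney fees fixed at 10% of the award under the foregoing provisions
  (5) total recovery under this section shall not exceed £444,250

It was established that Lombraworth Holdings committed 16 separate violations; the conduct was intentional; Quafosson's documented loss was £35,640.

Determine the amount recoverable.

£285,384

First 10 violations: 10 × £3,920 = £39,200
Remaining violations: (16 − 10) × £7,880 = £47,280
Statutory damages: £39,200 + £47,280 = £86,480
Greater of actual damages (£35,640) or statutory damages (£86,480): £86,480
Trebled: 3 × £86,480 = £259,440
Attorney fees: 10% of £259,440 = £25,944
Total before cap: £259,440 + £25,944 = £285,384
Cap at £444,250: £285,384 is within the cap, no reduction.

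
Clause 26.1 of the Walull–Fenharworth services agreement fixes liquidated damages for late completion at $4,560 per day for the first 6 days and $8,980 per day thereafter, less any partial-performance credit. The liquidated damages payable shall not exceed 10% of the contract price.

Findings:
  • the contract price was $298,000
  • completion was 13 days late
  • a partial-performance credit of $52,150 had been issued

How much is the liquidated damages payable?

Liquidated damages: $29,800

First 6 days: 6 × $4,560 = $27,360
Remaining days: (13 − 6) × $8,980 = $62,860
Accrued per-day damages: $27,360 + $62,860 = $90,220
Less partial-performance credit: $90,220 − $52,150 = $38,070
Cap: 10% of $298,000 = $29,800
Cap at $29,800: $38,070 exceeds the cap → $29,800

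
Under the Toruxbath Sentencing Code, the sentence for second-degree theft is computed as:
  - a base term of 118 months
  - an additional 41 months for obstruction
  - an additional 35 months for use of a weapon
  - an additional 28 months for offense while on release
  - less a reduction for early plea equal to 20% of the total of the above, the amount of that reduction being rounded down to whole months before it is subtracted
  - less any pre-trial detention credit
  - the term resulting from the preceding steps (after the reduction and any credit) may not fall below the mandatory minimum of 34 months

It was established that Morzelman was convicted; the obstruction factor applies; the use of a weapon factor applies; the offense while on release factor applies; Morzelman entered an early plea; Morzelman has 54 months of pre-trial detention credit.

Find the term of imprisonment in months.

Obstruction enhancement: +41 months
Use of a weapon enhancement: +35 months
Offense while on release enhancement: +28 months
Adjusted term: 118 months + 41 months + 35 months + 28 months = 222 months
Early plea reduction: 20% of 222 months = 44 months (rounded down)
After reduction: 222 − 44 = 178 months
Less pre-trial detention credit: 178 months − 54 months = 124 months
Minimum 34 months: 124 months meets the minimum, no increase.

124 months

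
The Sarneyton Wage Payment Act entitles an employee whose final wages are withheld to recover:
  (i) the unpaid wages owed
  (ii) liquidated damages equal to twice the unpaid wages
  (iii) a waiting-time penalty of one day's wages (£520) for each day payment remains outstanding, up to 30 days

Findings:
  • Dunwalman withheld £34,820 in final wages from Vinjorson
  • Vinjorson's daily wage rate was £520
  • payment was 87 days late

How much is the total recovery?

£120,060

Doubled: 2 × £34,820 = £69,640
Penalty days: min(87, 30) = 30
Waiting-time penalty: 30 × £520 = £15,600
Total award: £34,820 + £69,640 + £15,600 = £120,060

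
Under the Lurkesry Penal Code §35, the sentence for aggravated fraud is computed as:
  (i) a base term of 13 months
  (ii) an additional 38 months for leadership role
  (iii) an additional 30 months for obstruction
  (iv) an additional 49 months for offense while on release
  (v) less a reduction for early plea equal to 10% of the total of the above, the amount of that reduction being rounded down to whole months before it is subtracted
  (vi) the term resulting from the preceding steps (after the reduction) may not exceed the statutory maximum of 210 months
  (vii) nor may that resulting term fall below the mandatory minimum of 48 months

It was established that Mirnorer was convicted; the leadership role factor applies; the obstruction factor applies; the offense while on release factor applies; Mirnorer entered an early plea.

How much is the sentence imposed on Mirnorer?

Leadership role enhancement: +38 months
Obstruction enhancement: +30 months
Offense while on release enhancement: +49 months
Adjusted term: 13 months + 38 months + 30 months + 49 months = 130 months
Early plea reduction: 10% of 130 months = 13 months (rounded down)
After reduction: 130 − 13 = 117 months
Cap at 210 months: 117 months is within the cap, no reduction.
Minimum 48 months: 117 months meets the minimum, no increase.

117 months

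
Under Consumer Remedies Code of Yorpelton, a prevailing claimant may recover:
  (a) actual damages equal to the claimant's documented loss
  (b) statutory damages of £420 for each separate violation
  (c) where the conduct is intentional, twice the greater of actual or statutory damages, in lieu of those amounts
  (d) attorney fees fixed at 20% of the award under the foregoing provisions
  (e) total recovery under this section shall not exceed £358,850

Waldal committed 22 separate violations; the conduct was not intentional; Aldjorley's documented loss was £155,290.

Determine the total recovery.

Statutory damages: 22 × £420 = £9,240
Conduct not intentional: the in-lieu enhancement does not apply.
Actual plus statutory damages: £155,290 + £9,240 = £164,530
Attorney fees: 20% of £164,530 = £32,906
Total before cap: £164,530 + £32,906 = £197,436
Cap at £358,850: £197,436 is within the cap, no reduction.

Total recovery: £197,436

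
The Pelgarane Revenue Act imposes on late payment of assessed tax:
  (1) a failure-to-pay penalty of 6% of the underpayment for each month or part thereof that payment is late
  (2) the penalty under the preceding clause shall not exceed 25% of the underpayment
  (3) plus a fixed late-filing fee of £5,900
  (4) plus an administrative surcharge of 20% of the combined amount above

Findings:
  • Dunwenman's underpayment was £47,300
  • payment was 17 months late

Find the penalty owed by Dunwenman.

Accrued rate: 6% × 17 = 102%, capped at 25% → 25%
Failure-to-pay penalty: 25% of £47,300 = £11,825
Penalty before surcharge: £11,825 + £5,900 = £17,725
Administrative surcharge: 20% of £17,725 = £3,545
Total penalty: £17,725 + £3,545 = £21,270

Penalty: £21,270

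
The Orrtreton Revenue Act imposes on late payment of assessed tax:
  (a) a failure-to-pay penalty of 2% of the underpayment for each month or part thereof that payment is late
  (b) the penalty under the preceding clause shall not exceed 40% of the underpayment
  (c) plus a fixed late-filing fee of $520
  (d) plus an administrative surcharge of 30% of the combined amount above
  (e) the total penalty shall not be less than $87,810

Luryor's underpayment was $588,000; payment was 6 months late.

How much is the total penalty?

$92,404

Accrued rate: 2% × 6 = 12%, capped at 40% → 12%
Failure-to-pay penalty: 12% of $588,000 = $70,560
Penalty before surcharge: $70,560 + $520 = $71,080
Administrative surcharge: 30% of $71,080 = $21,324
Total penalty: $71,080 + $21,324 = $92,404
Minimum $87,810: $92,404 meets the minimum, no increase.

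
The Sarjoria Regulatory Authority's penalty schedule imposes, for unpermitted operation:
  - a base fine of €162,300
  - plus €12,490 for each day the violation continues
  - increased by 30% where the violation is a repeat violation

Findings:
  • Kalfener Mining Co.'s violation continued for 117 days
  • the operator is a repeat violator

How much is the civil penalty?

€2,110,719

Per-day component: 117 × €12,490 = €1,461,330
Base plus per-day: €162,300 + €1,461,330 = €1,623,630
Enhancement: 30% of €1,623,630 = €487,089
Enhanced fine: €1,623,630 + €487,089 = €2,110,719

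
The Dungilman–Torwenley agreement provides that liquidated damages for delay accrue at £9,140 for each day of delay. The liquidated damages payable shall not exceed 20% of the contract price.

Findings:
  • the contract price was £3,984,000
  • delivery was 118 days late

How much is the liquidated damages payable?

Per-day damages: 118 × £9,140 = £1,078,520
Cap: 20% of £3,984,000 = £796,800
Cap at £796,800: £1,078,520 exceeds the cap → £796,800

£796,800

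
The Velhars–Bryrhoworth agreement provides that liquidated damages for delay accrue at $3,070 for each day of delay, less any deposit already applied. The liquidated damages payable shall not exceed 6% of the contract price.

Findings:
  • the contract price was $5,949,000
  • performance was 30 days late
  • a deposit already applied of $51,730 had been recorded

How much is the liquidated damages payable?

Per-day damages: 30 × $3,070 = $92,100
Less deposit already applied: $92,100 − $51,730 = $40,370
Cap: 6% of $5,949,000 = $356,940
Cap at $356,940: $40,370 is within the cap, no reduction.

$40,370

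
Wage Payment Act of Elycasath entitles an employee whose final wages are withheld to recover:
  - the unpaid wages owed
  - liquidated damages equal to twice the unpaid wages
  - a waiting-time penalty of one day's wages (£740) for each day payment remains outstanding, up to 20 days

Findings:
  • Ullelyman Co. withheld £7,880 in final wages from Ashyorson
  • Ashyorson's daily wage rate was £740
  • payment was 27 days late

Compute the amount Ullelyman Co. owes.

Doubled: 2 × £7,880 = £15,760
Penalty days: min(27, 20) = 20
Waiting-time penalty: 20 × £740 = £14,800
Total award: £7,880 + £15,760 + £14,800 = £38,440

Total award: £38,440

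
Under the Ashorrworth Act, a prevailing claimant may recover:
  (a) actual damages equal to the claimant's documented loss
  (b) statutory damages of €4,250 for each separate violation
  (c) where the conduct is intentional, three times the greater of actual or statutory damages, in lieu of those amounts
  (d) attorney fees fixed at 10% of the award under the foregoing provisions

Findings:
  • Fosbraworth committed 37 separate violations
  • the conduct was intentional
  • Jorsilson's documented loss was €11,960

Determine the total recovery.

Statutory damages: 37 × €4,250 = €157,250
Greater of actual damages (€11,960) or statutory damages (€157,250): €157,250
Trebled: 3 × €157,250 = €471,750
Attorney fees: 10% of €471,750 = €47,175
Total recovery: €471,750 + €47,175 = €518,925

€518,925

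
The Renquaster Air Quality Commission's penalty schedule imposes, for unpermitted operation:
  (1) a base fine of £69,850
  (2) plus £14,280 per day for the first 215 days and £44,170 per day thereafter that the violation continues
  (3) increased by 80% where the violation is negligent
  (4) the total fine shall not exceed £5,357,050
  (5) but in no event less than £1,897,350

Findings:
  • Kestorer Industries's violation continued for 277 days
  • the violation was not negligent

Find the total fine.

£5,357,050

First 215 days: 215 × £14,280 = £3,070,200
Remaining days: (277 − 215) × £44,170 = £2,738,540
Per-day component: £3,070,200 + £2,738,540 = £5,808,740
Base plus per-day: £69,850 + £5,808,740 = £5,878,590
The violation was not negligent: no 80% increase.
Cap at £5,357,050: £5,878,590 exceeds the cap → £5,357,050
Minimum £1,897,350: £5,357,050 meets the minimum, no increase.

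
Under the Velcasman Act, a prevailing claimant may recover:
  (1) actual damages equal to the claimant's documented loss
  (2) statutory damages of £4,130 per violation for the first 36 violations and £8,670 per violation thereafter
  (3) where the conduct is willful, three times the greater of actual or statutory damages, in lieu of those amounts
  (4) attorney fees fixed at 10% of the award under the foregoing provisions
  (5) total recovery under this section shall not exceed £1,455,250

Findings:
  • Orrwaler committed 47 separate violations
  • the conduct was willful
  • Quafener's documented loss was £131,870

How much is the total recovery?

£805,365

First 36 violations: 36 × £4,130 = £148,680
Remaining violations: (47 − 36) × £8,670 = £95,370
Statutory damages: £148,680 + £95,370 = £244,050
Greater of actual damages (£131,870) or statutory damages (£244,050): £244,050
Trebled: 3 × £244,050 = £732,150
Attorney fees: 10% of £732,150 = £73,215
Total before cap: £732,150 + £73,215 = £805,365
Cap at £1,455,250: £805,365 is within the cap, no reduction.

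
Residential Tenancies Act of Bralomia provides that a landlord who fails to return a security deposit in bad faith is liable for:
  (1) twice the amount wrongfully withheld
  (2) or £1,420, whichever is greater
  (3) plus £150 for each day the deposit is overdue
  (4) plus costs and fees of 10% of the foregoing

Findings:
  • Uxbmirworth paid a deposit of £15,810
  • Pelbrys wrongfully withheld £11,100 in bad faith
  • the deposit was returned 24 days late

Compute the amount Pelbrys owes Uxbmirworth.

£28,380

Doubled: 2 × £11,100 = £22,200
Minimum £1,420: £22,200 meets the minimum, no increase.
Late-return penalty: 24 × £150 = £3,600
Damages plus late penalty: £22,200 + £3,600 = £25,800
Costs and fees: 10% of £25,800 = £2,580
Total recovery: £25,800 + £2,580 = £28,380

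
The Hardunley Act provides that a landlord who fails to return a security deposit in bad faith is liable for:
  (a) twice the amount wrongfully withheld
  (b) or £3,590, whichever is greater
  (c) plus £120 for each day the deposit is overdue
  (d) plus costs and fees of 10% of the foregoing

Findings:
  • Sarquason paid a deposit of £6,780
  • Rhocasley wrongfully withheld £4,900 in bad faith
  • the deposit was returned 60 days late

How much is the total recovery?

Doubled: 2 × £4,900 = £9,800
Minimum £3,590: £9,800 meets the minimum, no increase.
Late-return penalty: 60 × £120 = £7,200
Damages plus late penalty: £9,800 + £7,200 = £17,000
Costs and fees: 10% of £17,000 = £1,700
Total recovery: £17,000 + £1,700 = £18,700

£18,700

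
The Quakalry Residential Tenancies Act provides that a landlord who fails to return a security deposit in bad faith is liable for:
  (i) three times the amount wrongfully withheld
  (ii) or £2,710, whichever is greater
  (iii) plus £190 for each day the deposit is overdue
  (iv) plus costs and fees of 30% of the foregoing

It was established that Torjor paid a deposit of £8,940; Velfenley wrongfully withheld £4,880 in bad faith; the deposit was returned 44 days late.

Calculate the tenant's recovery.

Trebled: 3 × £4,880 = £14,640
Minimum £2,710: £14,640 meets the minimum, no increase.
Late-return penalty: 44 × £190 = £8,360
Damages plus late penalty: £14,640 + £8,360 = £23,000
Costs and fees: 30% of £23,000 = £6,900
Total recovery: £23,000 + £6,900 = £29,900

Recovery: £29,900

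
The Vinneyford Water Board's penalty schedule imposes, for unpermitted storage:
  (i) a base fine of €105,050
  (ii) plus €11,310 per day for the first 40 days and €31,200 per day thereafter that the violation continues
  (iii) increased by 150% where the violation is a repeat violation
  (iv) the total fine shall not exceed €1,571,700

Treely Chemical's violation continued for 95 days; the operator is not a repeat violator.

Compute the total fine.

€1,571,700

First 40 days: 40 × €11,310 = €452,400
Remaining days: (95 − 40) × €31,200 = €1,716,000
Per-day component: €452,400 + €1,716,000 = €2,168,400
Base plus per-day: €105,050 + €2,168,400 = €2,273,450
The operator is not a repeat violator: no 150% increase.
Cap at €1,571,700: €2,273,450 exceeds the cap → €1,571,700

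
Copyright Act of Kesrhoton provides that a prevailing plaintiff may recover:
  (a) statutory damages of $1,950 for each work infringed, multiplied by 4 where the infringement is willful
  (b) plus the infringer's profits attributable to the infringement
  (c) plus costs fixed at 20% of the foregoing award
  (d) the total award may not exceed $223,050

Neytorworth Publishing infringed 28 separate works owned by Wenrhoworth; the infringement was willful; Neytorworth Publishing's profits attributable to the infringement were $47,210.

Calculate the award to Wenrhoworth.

$223,050

Statutory damages: 28 × $1,950 = $54,600
Multiplied by 4: 4 × $54,600 = $218,400
Combined award: $218,400 + $47,210 = $265,610
Costs: 20% of $265,610 = $53,122
Award plus costs: $265,610 + $53,122 = $318,732
Cap at $223,050: $318,732 exceeds the cap → $223,050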